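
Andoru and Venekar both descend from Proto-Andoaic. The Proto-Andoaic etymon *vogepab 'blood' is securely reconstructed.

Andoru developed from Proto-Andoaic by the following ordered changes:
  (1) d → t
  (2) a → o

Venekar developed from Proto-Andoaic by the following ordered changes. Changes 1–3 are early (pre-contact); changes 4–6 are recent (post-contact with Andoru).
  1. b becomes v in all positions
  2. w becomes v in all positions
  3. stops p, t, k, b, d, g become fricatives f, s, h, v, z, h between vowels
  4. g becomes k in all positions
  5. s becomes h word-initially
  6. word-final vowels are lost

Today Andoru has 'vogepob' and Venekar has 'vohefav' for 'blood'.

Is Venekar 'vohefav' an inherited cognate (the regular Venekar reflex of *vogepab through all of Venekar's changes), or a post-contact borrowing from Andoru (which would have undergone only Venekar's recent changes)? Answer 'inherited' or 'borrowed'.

inherited

If inherited, *vogepab would pass through all of Venekar's changes:
Venekar: start from *vogepab.
  rule 1 (unconditioned shift): vogepab → vogepav
  rule 2: no change — vogepav
  rule 3 (intervocalic lenition): vogepav → vohefav
  rule 4: no change — vohefav
  rule 5: no change — vohefav
  rule 6: no change — vohefav
  ⇒ Venekar vohefav
If borrowed from Andoru 'vogepob' after the early changes, it would undergo only the recent ones:
  rule 4 (unconditioned shift): vogepob → vokepob
  rule 5 (debuccalisation): no change (vokepob)
  rule 6 (apocope): no change (vokepob)
  ⇒ as a loan: vokepob
Venekar 'vohefav' matches the inherited outcome exactly, so it is an inherited cognate, not a loan.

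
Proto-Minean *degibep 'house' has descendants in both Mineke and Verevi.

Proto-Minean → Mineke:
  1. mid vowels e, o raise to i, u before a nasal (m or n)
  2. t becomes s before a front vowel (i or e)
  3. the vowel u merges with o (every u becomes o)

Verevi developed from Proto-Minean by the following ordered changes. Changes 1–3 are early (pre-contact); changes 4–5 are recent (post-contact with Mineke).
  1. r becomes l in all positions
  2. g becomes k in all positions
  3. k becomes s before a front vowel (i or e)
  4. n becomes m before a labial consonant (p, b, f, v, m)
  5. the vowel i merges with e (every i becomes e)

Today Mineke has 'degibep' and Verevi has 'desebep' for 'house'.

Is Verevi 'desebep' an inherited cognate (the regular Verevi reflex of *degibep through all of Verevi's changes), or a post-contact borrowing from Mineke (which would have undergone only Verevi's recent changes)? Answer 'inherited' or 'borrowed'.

If inherited, *degibep would pass through all of Verevi's changes:
Verevi: start from *degibep.
  rule 1: no change — degibep
  rule 2 (unconditioned shift): degibep → dekibep
  rule 3 (palatalisation): dekibep → desibep
  rule 4: no change — desibep
  rule 5 (vowel merger): desibep → desebep
  ⇒ Verevi desebep
If borrowed from Mineke 'degibep' after the early changes, it would undergo only the recent ones:
  rule 4 (nasal place assimilation): no change (degibep)
  rule 5 (vowel merger): degibep → degebep
  ⇒ as a loan: degebep
Verevi 'desebep' matches the inherited outcome exactly, so it is an inherited cognate, not a loan.

inherited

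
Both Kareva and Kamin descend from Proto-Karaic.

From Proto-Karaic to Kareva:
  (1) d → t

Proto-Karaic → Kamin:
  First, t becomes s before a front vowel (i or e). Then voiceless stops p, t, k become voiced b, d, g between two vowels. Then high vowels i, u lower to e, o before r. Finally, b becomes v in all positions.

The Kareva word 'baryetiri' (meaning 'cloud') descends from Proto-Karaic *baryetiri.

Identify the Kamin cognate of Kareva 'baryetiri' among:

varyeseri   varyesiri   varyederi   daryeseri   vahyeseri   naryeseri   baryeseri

varyeseri

Kamin: *baryetiri > baryesiri > baryeseri > varyeseri  (by palatalisation, pre-rhotic lowering, unconditioned shift)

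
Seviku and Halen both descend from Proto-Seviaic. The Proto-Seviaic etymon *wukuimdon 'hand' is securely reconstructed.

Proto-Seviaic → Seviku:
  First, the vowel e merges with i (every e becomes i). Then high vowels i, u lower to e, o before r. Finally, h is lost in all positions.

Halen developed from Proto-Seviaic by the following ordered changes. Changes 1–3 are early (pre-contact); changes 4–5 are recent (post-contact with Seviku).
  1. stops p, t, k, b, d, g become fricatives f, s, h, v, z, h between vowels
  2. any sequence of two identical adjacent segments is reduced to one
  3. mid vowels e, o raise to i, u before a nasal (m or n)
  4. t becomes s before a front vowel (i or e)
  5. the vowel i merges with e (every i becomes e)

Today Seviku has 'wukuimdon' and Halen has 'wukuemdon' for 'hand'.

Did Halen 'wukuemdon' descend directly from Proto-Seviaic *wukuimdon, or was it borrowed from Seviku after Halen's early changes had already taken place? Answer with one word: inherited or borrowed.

borrowed

If inherited, *wukuimdon would pass through all of Halen's changes:
Halen: *wukuimdon
  wukuimdon → wuhuimdon   [intervocalic lenition]
  wuhuimdon (rule 2 does not apply)
  wuhuimdon → wuhuimdun   [pre-nasal raising]
  wuhuimdun (rule 4 does not apply)
  wuhuimdun → wuhuemdun   [vowel merger]
  giving Halen wuhuemdun.
If borrowed from Seviku 'wukuimdon' after the early changes, it would undergo only the recent ones:
  rule 4 (palatalisation): no change (wukuimdon)
  rule 5 (vowel merger): wukuimdon → wukuemdon
  ⇒ as a loan: wukuemdon
Halen 'wukuemdon' matches the loan outcome 'wukuemdon', not the inherited 'wuhuemdun' — it skipped the early Halen changes, so it was borrowed from Seviku.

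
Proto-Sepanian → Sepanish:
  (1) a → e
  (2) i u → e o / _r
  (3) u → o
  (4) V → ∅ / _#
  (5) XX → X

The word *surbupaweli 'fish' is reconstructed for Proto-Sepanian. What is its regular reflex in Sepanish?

sorbopewel

Sepanish: *surbupaweli
  surbupaweli → surbupeweli   [vowel merger]
  surbupeweli → sorbupeweli   [pre-rhotic lowering]
  sorbupeweli → sorbopeweli   [vowel merger]
  sorbopeweli → sorbopewel   [apocope]
  sorbopewel (rule 5 does not apply)
  giving Sepanish sorbopewel.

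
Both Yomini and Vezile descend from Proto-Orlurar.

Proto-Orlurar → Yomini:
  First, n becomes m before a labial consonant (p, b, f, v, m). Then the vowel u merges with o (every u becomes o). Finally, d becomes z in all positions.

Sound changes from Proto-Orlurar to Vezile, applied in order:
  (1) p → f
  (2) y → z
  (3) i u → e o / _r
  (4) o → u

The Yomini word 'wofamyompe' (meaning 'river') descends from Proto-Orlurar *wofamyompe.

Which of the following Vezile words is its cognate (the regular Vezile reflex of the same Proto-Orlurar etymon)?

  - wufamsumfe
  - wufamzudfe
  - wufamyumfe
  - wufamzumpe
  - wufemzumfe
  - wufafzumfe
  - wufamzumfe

Vezile: *wofamyompe > wofamyomfe > wofamzomfe > wufamzumfe  (by unconditioned shift, unconditioned shift, vowel merger)
Only 'wufamzumfe' matches the regular Vezile development of *wofamyompe.

wufamzumfe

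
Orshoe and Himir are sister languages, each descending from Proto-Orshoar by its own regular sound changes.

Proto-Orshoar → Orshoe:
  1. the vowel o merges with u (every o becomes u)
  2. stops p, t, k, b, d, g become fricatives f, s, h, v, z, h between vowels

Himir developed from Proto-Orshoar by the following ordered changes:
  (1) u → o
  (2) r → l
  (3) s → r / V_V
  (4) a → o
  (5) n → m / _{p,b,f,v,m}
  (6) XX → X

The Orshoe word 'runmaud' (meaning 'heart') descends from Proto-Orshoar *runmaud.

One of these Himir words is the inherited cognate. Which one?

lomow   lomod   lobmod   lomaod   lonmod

Himir: start from *runmaud.
  rule 1 (vowel merger): runmaud → ronmaod
  rule 2 (unconditioned shift): ronmaod → lonmaod
  rule 3: no change — lonmaod
  rule 4 (vowel merger): lonmaod → lonmood
  rule 5 (nasal place assimilation): lonmood → lommood
  rule 6 (degemination): lommood → lomod
  ⇒ Himir lomod
Among the options, 'lomod' alone shows every Himir change applied in order.

lomod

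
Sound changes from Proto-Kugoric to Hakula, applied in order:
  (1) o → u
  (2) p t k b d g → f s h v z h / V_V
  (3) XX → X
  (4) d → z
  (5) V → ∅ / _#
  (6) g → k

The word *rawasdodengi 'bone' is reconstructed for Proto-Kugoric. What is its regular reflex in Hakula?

Hakula: start from *rawasdodengi.
  rule 1 (vowel merger): rawasdodengi → rawasdudengi
  rule 2 (intervocalic lenition): rawasdudengi → rawasduzengi
  rule 3: no change — rawasduzengi
  rule 4 (unconditioned shift): rawasduzengi → rawaszuzengi
  rule 5 (apocope): rawaszuzengi → rawaszuzeng
  rule 6 (unconditioned shift): rawaszuzeng → rawaszuzenk
  ⇒ Hakula rawaszuzenk

rawaszuzenk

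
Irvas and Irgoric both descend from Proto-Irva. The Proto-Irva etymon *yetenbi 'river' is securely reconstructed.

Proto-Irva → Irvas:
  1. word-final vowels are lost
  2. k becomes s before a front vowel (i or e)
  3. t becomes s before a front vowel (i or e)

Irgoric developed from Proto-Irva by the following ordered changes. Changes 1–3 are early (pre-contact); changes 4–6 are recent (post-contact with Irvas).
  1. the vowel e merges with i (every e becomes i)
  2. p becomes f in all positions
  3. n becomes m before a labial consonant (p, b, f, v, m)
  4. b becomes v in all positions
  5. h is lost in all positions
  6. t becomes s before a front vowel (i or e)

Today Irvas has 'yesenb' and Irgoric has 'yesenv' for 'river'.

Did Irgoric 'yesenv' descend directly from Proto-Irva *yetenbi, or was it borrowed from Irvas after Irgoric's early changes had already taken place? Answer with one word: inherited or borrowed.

borrowed

If inherited, *yetenbi would pass through all of Irgoric's changes:
Irgoric: *yetenbi
  yetenbi → yitinbi   [vowel merger]
  yitinbi (rule 2 does not apply)
  yitinbi → yitimbi   [nasal place assimilation]
  yitimbi → yitimvi   [unconditioned shift]
  yitimvi (rule 5 does not apply)
  yitimvi → yisimvi   [palatalisation]
  giving Irgoric yisimvi.
If borrowed from Irvas 'yesenb' after the early changes, it would undergo only the recent ones:
  rule 4 (unconditioned shift): yesenb → yesenv
  rule 5 (h-loss): no change (yesenv)
  rule 6 (palatalisation): no change (yesenv)
  ⇒ as a loan: yesenv
Irgoric 'yesenv' matches the loan outcome 'yesenv', not the inherited 'yisimvi' — it skipped the early Irgoric changes, so it was borrowed from Irvas.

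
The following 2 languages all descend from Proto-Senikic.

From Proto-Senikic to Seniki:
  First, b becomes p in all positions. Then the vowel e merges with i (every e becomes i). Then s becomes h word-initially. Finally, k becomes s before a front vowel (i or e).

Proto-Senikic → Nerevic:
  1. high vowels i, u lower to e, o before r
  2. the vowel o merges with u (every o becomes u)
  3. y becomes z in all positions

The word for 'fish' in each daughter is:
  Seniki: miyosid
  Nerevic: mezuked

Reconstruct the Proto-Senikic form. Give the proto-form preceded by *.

Position 4: Seniki has o, Nerevic has u. Seniki preserves o here (none of its changes turn any other segment into o), so the proto-segment is *o.
Position 5: Seniki has s, Nerevic has k. Nerevic preserves k here (none of its changes turn any other segment into k), so the proto-segment is *k.
Position 3: Seniki has y, Nerevic has z. Seniki preserves y here (none of its changes turn any other segment into y), so the proto-segment is *y.
Verify the candidate proto-form against each daughter:
Seniki: *meyoked
  meyoked (rule 1 does not apply)
  meyoked → miyokid   [vowel merger]
  miyokid (rule 3 does not apply)
  miyokid → miyosid   [palatalisation]
  giving Seniki miyosid.
Nerevic: start from *meyoked.
  rule 1: no change — meyoked
  rule 2 (vowel merger): meyoked → meyuked
  rule 3 (unconditioned shift): meyuked → mezuked
  ⇒ Nerevic mezuked
No other proto-form is consistent with every reflex, so the reconstruction is *meyoked.

*meyoked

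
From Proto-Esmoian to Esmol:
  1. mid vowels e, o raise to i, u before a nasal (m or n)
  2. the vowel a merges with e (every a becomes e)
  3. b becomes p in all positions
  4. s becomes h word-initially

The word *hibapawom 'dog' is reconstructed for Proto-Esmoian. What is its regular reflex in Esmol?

Esmol: start from *hibapawom.
  rule 1 (pre-nasal raising): hibapawom → hibapawum
  rule 2 (vowel merger): hibapawum → hibepewum
  rule 3 (unconditioned shift): hibepewum → hipepewum
  rule 4: no change — hipepewum
  ⇒ Esmol hipepewum

hipepewum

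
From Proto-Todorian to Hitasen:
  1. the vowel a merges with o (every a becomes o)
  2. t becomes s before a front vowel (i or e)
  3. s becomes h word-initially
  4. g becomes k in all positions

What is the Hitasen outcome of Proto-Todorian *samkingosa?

homkinkoso

Hitasen: start from *samkingosa.
  rule 1 (vowel merger): samkingosa → somkingoso
  rule 2: no change — somkingoso
  rule 3 (debuccalisation): somkingoso → homkingoso
  rule 4 (unconditioned shift): homkingoso → homkinkoso
  ⇒ Hitasen homkinkoso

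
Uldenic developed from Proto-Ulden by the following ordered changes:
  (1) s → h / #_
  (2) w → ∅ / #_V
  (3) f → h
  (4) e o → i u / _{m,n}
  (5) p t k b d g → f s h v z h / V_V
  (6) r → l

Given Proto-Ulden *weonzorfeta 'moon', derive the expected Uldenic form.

eunzolhesa

Uldenic: *weonzorfeta > eonzorfeta > eonzorheta > eunzorheta > eunzorhesa > eunzolhesa  (by glide loss, unconditioned shift, pre-nasal raising, intervocalic lenition, unconditioned shift)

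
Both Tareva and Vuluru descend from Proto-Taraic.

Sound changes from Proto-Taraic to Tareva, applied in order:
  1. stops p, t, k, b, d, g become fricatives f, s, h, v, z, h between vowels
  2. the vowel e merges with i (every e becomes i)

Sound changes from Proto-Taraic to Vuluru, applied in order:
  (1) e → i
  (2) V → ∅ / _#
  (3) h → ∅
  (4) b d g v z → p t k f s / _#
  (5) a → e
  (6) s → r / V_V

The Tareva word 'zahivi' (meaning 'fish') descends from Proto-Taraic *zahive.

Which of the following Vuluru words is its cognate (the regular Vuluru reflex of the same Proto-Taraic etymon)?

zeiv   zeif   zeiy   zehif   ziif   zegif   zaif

Vuluru: start from *zahive.
  rule 1 (vowel merger): zahive → zahivi
  rule 2 (apocope): zahivi → zahiv
  rule 3 (h-loss): zahiv → zaiv
  rule 4 (final devoicing): zaiv → zaif
  rule 5 (vowel merger): zaif → zeif
  rule 6: no change — zeif
  ⇒ Vuluru zeif
Among the options, 'zeif' alone shows every Vuluru change applied in order.

zeif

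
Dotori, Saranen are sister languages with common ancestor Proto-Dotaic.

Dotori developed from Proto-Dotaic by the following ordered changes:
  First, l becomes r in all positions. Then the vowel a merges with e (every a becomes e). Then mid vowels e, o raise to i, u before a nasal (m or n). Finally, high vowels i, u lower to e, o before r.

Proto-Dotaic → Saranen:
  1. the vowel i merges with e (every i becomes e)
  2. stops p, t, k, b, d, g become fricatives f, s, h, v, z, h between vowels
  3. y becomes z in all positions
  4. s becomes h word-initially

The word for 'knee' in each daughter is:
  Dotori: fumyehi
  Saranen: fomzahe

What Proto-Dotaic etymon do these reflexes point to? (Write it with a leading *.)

Position 5: Dotori has e, Saranen has a. Saranen preserves a here (none of its changes turn any other segment into a), so the proto-segment is *a.
Position 2: Dotori has u, Saranen has o. Saranen preserves o here (none of its changes turn any other segment into o), so the proto-segment is *o.
Continuing position by position gives *fomyahi; check it forward:
Dotori: *fomyahi > fomyehi > fumyehi  (by vowel merger, pre-nasal raising)
Saranen: start from *fomyahi.
  rule 1 (vowel merger): fomyahi → fomyahe
  rule 2: no change — fomyahe
  rule 3 (unconditioned shift): fomyahe → fomzahe
  rule 4: no change — fomzahe
  ⇒ Saranen fomzahe
No other proto-form is consistent with every reflex, so the reconstruction is *fomyahi.

*fomyahi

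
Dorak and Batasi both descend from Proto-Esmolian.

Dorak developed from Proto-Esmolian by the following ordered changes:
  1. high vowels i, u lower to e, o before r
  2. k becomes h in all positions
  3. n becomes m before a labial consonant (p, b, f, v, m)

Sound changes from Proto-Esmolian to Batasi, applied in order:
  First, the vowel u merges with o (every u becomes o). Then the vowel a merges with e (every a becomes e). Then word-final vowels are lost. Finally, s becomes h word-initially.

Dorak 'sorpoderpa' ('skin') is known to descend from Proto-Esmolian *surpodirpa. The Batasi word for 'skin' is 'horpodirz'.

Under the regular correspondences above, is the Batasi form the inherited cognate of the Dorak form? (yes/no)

no

Derive the expected Batasi reflex of *surpodirpa:
Batasi: start from *surpodirpa.
  rule 1 (vowel merger): surpodirpa → sorpodirpa
  rule 2 (vowel merger): sorpodirpa → sorpodirpe
  rule 3 (apocope): sorpodirpe → sorpodirp
  rule 4 (debuccalisation): sorpodirp → horpodirp
  ⇒ Batasi horpodirp
The regular Batasi reflex would be 'horpodirp', but the attested form is 'horpodirz'. The correspondence is irregular, so they are not cognates (the Batasi form has a different source).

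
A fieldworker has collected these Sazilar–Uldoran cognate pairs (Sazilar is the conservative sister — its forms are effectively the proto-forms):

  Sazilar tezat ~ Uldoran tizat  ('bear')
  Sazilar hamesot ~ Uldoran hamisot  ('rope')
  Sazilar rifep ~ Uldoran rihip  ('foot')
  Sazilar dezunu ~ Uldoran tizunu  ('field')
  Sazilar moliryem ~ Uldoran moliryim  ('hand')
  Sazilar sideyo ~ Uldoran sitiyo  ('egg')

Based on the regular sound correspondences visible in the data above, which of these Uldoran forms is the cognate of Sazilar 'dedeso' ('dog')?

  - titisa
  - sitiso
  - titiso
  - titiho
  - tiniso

dezunu ~ tizunu — Sazilar d corresponds to Uldoran t word-initially before a front vowel.
tezat ~ tizat, hamesot ~ hamisot — Sazilar e corresponds to Uldoran i after a consonant, before a consonant other than r, m, n, p, b, f, v.
sideyo ~ sitiyo — Sazilar d corresponds to Uldoran t between vowels (before a front vowel).
Applying these to Sazilar 'dedeso':
  dedeso → tedeso   (d→t word-initially before a front vowel)
  tedeso → tideso   (e→i after a consonant, before a consonant other than r, m, n, p, b, f, v)
  tideso → titeso   (d→t between vowels (before a front vowel))
  titeso → titiso   (e→i after a consonant, before a consonant other than r, m, n, p, b, f, v)
So the Uldoran cognate is 'titiso'.

titiso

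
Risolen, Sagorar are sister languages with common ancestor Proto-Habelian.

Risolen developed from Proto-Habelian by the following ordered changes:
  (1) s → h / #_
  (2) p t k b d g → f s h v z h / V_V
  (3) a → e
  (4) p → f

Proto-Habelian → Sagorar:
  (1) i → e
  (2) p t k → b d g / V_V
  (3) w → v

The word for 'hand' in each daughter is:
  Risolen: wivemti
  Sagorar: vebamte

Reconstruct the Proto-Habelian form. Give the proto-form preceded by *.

Position 3: Risolen has v, Sagorar has b. Taking the neighbouring segments as reconstructed: Risolen v could go back to *b or *v; Sagorar b could go back to *p or *b — the one source consistent with every daughter is *b.
Position 1: Risolen has w, Sagorar has v. Risolen preserves w here (none of its changes turn any other segment into w), so the proto-segment is *w.
Position 2: Risolen has i, Sagorar has e. Risolen preserves i here (none of its changes turn any other segment into i), so the proto-segment is *i.
This points to *wibamti. Verify forward in each daughter:
Risolen: *wibamti > wivamti > wivemti  (by intervocalic lenition, vowel merger)
Sagorar: start from *wibamti.
  rule 1 (vowel merger): wibamti → webamte
  rule 2: no change — webamte
  rule 3 (unconditioned shift): webamte → vebamte
  ⇒ Sagorar vebamte
No other proto-form is consistent with every reflex, so the reconstruction is *wibamti.

*wibamti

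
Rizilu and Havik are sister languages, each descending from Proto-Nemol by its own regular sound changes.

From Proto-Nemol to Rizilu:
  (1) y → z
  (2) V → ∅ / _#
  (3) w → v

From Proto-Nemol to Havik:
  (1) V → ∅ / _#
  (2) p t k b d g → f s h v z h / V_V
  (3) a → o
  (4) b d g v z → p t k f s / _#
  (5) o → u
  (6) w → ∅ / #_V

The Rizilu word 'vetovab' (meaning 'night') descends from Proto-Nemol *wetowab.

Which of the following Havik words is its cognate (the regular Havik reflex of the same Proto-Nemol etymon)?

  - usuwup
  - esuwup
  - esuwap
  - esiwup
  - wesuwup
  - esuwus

esuwup

Havik: start from *wetowab.
  rule 1: no change — wetowab
  rule 2 (intervocalic lenition): wetowab → wesowab
  rule 3 (vowel merger): wesowab → wesowob
  rule 4 (final devoicing): wesowob → wesowop
  rule 5 (vowel merger): wesowop → wesuwup
  rule 6 (glide loss): wesuwup → esuwup
  ⇒ Havik esuwup
Among the options, 'esuwup' alone shows every Havik change applied in order.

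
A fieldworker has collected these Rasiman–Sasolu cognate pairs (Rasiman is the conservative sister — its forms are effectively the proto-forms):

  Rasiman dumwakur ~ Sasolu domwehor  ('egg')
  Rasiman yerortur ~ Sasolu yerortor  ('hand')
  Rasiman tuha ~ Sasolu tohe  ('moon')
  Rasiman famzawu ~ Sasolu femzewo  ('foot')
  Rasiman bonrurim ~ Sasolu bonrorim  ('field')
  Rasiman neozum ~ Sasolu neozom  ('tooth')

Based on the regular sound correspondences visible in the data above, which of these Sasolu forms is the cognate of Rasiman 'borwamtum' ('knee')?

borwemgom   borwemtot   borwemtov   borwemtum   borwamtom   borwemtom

famzawu ~ femzewo — Rasiman a corresponds to Sasolu e after a consonant, before a nasal.
dumwakur ~ domwehor, neozum ~ neozom — Rasiman u corresponds to Sasolu o after a consonant, before a nasal.
Applying these to Rasiman 'borwamtum':
  borwamtum → borwemtum   (a→e after a consonant, before a nasal)
  borwemtum → borwemtom   (u→o after a consonant, before a nasal)
So the Sasolu cognate is 'borwemtom'.

borwemtom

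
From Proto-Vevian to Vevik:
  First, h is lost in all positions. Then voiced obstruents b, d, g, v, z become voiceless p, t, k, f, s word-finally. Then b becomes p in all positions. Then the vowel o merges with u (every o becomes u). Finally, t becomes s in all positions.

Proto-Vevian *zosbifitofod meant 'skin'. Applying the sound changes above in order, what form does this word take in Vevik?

zuspifisufus

Vevik: start from *zosbifitofod.
  rule 1: no change — zosbifitofod
  rule 2 (final devoicing): zosbifitofod → zosbifitofot
  rule 3 (unconditioned shift): zosbifitofot → zospifitofot
  rule 4 (vowel merger): zospifitofot → zuspifitufut
  rule 5 (unconditioned shift): zuspifitufut → zuspifisufus
  ⇒ Vevik zuspifisufus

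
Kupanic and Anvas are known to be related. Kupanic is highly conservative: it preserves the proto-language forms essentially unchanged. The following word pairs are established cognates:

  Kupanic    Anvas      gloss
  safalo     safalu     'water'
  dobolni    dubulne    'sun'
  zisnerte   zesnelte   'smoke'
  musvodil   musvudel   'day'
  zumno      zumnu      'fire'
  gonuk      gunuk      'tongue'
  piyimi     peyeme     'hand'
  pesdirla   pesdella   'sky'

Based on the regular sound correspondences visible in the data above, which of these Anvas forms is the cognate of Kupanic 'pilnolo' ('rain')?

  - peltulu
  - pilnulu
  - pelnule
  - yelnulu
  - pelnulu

pelnulu

zisnerte ~ zesnelte, musvodil ~ musvudel — Kupanic i corresponds to Anvas e after a consonant, before a consonant other than r, m, n, p, b, f, v.
dobolni ~ dubulne, musvodil ~ musvudel — Kupanic o corresponds to Anvas u after a consonant, before a consonant other than r, m, n, p, b, f, v.
safalo ~ safalu, zumno ~ zumnu — Kupanic o corresponds to Anvas u word-finally.
Applying these to Kupanic 'pilnolo':
  pilnolo → pelnolo   (i→e after a consonant, before a consonant other than r, m, n, p, b, f, v)
  pelnolo → pelnulo   (o→u after a consonant, before a consonant other than r, m, n, p, b, f, v)
  pelnulo → pelnulu   (o→u word-finally)
So the Anvas cognate is 'pelnulu'.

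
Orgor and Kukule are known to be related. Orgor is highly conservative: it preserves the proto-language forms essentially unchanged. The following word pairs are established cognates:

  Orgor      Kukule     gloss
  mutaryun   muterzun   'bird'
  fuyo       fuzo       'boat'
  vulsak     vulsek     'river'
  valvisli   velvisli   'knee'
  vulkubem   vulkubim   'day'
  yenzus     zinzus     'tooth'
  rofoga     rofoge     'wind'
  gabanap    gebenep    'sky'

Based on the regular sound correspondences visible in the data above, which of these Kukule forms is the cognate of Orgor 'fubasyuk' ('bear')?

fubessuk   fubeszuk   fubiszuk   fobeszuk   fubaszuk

fubeszuk

vulsak ~ vulsek, valvisli ~ velvisli — Orgor a corresponds to Kukule e after a consonant, before a consonant other than r, m, n, p, b, f, v.
mutaryun ~ muterzun — Orgor y corresponds to Kukule z after a consonant, before a back vowel.
Applying these to Orgor 'fubasyuk':
  fubasyuk → fubesyuk   (a→e after a consonant, before a consonant other than r, m, n, p, b, f, v)
  fubesyuk → fubeszuk   (y→z after a consonant, before a back vowel)
So the Kukule cognate is 'fubeszuk'.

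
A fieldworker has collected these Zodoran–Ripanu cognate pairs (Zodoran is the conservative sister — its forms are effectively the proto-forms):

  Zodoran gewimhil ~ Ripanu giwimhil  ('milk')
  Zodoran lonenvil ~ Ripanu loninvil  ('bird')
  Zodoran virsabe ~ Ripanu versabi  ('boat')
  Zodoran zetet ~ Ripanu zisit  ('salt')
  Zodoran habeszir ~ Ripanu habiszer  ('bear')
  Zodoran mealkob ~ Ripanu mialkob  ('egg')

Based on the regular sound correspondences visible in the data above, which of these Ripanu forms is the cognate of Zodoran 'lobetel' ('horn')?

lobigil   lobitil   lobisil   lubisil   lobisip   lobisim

lobisil

gewimhil ~ giwimhil, zetet ~ zisit — Zodoran e corresponds to Ripanu i after a consonant, before a consonant other than r, m, n, p, b, f, v.
zetet ~ zisit — Zodoran t corresponds to Ripanu s between vowels (before a front vowel).
Applying these to Zodoran 'lobetel':
  lobetel → lobitel   (e→i after a consonant, before a consonant other than r, m, n, p, b, f, v)
  lobitel → lobisel   (t→s between vowels (before a front vowel))
  lobisel → lobisil   (e→i after a consonant, before a consonant other than r, m, n, p, b, f, v)
So the Ripanu cognate is 'lobisil'.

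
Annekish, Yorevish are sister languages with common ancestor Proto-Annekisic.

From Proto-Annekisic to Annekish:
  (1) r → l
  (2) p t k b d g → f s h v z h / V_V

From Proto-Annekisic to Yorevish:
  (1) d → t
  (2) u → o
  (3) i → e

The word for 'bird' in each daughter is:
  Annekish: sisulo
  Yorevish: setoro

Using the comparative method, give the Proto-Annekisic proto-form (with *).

Position 4: Annekish has u, Yorevish has o. Annekish preserves u here (none of its changes turn any other segment into u), so the proto-segment is *u.
Position 5: Annekish has l, Yorevish has r. Yorevish preserves r here (none of its changes turn any other segment into r), so the proto-segment is *r.
Position 3: Annekish has s, Yorevish has t. Taking the neighbouring segments as reconstructed: Annekish s could go back to *t or *s; Yorevish t could go back to *t or *d — the one source consistent with every daughter is *t.
Verify the candidate proto-form against each daughter:
Annekish: *situro
  situro → situlo   [unconditioned shift]
  situlo → sisulo   [intervocalic lenition]
  giving Annekish sisulo.
Yorevish: *situro
  situro (rule 1 does not apply)
  situro → sitoro   [vowel merger]
  sitoro → setoro   [vowel merger]
  giving Yorevish setoro.
Only *situro yields all of Annekish sisulo, Yorevish setoro.

*situro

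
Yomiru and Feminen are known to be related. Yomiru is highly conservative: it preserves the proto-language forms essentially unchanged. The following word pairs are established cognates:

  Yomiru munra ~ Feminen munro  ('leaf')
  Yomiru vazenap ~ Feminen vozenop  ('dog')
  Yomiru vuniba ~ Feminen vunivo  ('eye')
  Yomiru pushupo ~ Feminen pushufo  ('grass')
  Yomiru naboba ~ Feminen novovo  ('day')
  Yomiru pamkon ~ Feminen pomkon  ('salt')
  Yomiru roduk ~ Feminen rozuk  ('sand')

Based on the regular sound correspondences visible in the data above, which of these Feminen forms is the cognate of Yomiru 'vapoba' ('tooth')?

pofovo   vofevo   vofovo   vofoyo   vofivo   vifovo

vazenap ~ vozenop — Yomiru a corresponds to Feminen o after a consonant, before a labial obstruent.
pushupo ~ pushufo — Yomiru p corresponds to Feminen f between vowels (before a back vowel).
vuniba ~ vunivo, naboba ~ novovo — Yomiru b corresponds to Feminen v between vowels (before a back vowel).
munra ~ munro, vuniba ~ vunivo — Yomiru a corresponds to Feminen o word-finally.
Applying these to Yomiru 'vapoba':
  vapoba → vopoba   (a→o after a consonant, before a labial obstruent)
  vopoba → vofoba   (p→f between vowels (before a back vowel))
  vofoba → vofova   (b→v between vowels (before a back vowel))
  vofova → vofovo   (a→o word-finally)
So the Feminen cognate is 'vofovo'.

vofovo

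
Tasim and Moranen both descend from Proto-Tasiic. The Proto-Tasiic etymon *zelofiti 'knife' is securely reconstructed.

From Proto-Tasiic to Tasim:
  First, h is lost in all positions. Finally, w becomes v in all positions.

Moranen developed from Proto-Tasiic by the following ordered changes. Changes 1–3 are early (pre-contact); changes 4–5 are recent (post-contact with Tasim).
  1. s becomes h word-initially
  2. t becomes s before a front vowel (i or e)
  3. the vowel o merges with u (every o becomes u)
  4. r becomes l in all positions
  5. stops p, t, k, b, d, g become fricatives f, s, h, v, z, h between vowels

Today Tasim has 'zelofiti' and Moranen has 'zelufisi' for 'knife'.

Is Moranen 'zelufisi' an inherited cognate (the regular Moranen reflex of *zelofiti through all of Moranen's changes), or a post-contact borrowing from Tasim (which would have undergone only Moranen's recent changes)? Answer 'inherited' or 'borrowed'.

If inherited, *zelofiti would pass through all of Moranen's changes:
Moranen: start from *zelofiti.
  rule 1: no change — zelofiti
  rule 2 (palatalisation): zelofiti → zelofisi
  rule 3 (vowel merger): zelofisi → zelufisi
  rule 4: no change — zelufisi
  rule 5: no change — zelufisi
  ⇒ Moranen zelufisi
If borrowed from Tasim 'zelofiti' after the early changes, it would undergo only the recent ones:
  rule 4 (unconditioned shift): no change (zelofiti)
  rule 5 (intervocalic lenition): zelofiti → zelofisi
  ⇒ as a loan: zelofisi
Moranen 'zelufisi' matches the inherited outcome exactly, so it is an inherited cognate, not a loan.

inherited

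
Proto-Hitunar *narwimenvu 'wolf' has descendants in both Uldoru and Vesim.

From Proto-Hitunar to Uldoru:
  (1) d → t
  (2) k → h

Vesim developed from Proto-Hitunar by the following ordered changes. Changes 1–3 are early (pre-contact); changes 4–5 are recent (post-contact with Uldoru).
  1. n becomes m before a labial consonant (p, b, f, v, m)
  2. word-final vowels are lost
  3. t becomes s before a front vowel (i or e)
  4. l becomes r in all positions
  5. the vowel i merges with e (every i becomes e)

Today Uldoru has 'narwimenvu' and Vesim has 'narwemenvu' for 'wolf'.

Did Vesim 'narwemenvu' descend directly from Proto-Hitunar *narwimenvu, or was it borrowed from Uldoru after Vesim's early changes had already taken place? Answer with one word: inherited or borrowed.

If inherited, *narwimenvu would pass through all of Vesim's changes:
Vesim: start from *narwimenvu.
  rule 1 (nasal place assimilation): narwimenvu → narwimemvu
  rule 2 (apocope): narwimemvu → narwimemv
  rule 3: no change — narwimemv
  rule 4: no change — narwimemv
  rule 5 (vowel merger): narwimemv → narwememv
  ⇒ Vesim narwememv
If borrowed from Uldoru 'narwimenvu' after the early changes, it would undergo only the recent ones:
  rule 4 (unconditioned shift): no change (narwimenvu)
  rule 5 (vowel merger): narwimenvu → narwemenvu
  ⇒ as a loan: narwemenvu
Vesim 'narwemenvu' matches the loan outcome 'narwemenvu', not the inherited 'narwememv' — it skipped the early Vesim changes, so it was borrowed from Uldoru.

borrowed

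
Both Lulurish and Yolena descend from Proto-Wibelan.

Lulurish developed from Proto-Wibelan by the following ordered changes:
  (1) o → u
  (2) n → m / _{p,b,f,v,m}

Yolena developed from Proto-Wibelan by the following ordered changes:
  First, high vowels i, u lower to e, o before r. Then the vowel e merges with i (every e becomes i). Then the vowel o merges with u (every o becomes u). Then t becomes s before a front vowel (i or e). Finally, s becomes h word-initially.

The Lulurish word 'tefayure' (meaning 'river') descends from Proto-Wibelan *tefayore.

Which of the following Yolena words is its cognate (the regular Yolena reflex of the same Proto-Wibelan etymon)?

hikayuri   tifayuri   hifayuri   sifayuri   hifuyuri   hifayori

hifayuri

Yolena: start from *tefayore.
  rule 1: no change — tefayore
  rule 2 (vowel merger): tefayore → tifayori
  rule 3 (vowel merger): tifayori → tifayuri
  rule 4 (palatalisation): tifayuri → sifayuri
  rule 5 (debuccalisation): sifayuri → hifayuri
  ⇒ Yolena hifayuri
Only 'hifayuri' matches the regular Yolena development of *tefayore.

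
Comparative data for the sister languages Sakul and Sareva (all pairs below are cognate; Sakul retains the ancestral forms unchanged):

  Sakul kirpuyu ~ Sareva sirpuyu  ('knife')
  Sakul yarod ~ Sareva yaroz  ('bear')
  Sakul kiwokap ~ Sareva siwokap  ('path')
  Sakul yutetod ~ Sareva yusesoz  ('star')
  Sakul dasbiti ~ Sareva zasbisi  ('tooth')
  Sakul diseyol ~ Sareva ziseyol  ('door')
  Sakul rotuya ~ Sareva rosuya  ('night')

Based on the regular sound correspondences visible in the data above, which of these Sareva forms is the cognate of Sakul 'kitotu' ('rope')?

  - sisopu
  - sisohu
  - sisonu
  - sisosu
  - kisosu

kirpuyu ~ sirpuyu, kiwokap ~ siwokap — Sakul k corresponds to Sareva s word-initially before a front vowel.
yutetod ~ yusesoz — Sakul t corresponds to Sareva s between vowels (before a back vowel).
rotuya ~ rosuya — Sakul t corresponds to Sareva s between vowels (before a back vowel).
Applying these to Sakul 'kitotu':
  kitotu → sitotu   (k→s word-initially before a front vowel)
  sitotu → sisotu   (t→s between vowels (before a back vowel))
  sisotu → sisosu   (t→s between vowels (before a back vowel))
So the Sareva cognate is 'sisosu'.

sisosu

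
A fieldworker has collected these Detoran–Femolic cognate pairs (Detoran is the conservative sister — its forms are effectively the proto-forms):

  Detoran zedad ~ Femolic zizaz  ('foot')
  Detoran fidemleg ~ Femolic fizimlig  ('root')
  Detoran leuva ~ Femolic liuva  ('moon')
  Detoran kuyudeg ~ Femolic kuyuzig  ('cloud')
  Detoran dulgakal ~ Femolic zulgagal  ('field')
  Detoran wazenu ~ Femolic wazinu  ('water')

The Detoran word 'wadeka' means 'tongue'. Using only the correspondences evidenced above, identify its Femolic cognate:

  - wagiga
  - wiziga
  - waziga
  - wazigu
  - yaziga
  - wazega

fidemleg ~ fizimlig, kuyudeg ~ kuyuzig — Detoran d corresponds to Femolic z between vowels (before a front vowel).
zedad ~ zizaz, fidemleg ~ fizimlig — Detoran e corresponds to Femolic i after a consonant, before a consonant other than r, m, n, p, b, f, v.
dulgakal ~ zulgagal — Detoran k corresponds to Femolic g between vowels (before a back vowel).
Applying these to Detoran 'wadeka':
  wadeka → wazeka   (d→z between vowels (before a front vowel))
  wazeka → wazika   (e→i after a consonant, before a consonant other than r, m, n, p, b, f, v)
  wazika → waziga   (k→g between vowels (before a back vowel))
So the Femolic cognate is 'waziga'.

waziga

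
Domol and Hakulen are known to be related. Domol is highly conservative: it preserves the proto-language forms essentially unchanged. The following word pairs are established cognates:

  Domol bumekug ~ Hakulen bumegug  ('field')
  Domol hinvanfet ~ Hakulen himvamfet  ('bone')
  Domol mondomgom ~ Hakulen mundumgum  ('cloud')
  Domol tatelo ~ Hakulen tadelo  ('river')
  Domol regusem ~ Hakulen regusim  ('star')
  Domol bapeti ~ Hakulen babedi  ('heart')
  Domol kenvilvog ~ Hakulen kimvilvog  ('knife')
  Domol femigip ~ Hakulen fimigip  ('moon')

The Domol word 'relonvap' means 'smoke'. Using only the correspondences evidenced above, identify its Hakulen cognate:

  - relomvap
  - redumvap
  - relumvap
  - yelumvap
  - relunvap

mondomgom ~ mundumgum — Domol o corresponds to Hakulen u after a consonant, before a nasal.
hinvanfet ~ himvamfet, kenvilvog ~ kimvilvog — Domol n corresponds to Hakulen m after a vowel, before a labial obstruent.
Applying these to Domol 'relonvap':
  relonvap → relunvap   (o→u after a consonant, before a nasal)
  relunvap → relumvap   (n→m after a vowel, before a labial obstruent)
So the Hakulen cognate is 'relumvap'.

relumvap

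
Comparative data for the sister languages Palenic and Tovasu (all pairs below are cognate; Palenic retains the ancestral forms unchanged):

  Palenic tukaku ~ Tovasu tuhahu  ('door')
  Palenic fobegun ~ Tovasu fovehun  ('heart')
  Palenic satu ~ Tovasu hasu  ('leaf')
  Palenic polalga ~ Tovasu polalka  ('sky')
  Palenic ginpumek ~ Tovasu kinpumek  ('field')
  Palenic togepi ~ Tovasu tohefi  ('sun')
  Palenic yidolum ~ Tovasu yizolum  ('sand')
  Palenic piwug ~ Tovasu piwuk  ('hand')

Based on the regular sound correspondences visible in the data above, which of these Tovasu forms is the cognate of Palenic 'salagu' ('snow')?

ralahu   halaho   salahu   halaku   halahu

satu ~ hasu — Palenic s corresponds to Tovasu h word-initially before a back vowel.
fobegun ~ fovehun — Palenic g corresponds to Tovasu h between vowels (before a back vowel).
Applying these to Palenic 'salagu':
  salagu → halagu   (s→h word-initially before a back vowel)
  halagu → halahu   (g→h between vowels (before a back vowel))
So the Tovasu cognate is 'halahu'.

halahu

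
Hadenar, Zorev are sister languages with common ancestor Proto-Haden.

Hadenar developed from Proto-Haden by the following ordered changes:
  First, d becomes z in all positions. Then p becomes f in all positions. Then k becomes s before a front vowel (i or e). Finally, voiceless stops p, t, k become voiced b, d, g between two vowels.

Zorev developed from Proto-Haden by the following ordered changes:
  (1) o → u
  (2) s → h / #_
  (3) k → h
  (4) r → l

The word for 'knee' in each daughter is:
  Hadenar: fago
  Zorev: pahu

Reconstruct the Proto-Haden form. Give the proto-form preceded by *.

*pako

Position 3: Hadenar has g, Zorev has h. Taking the neighbouring segments as reconstructed: Hadenar g could go back to *k or *g; Zorev h could go back to *k or *h — the one source consistent with every daughter is *k.
Position 1: Hadenar has f, Zorev has p. Zorev preserves p here (none of its changes turn any other segment into p), so the proto-segment is *p.
Continuing position by position gives *pako; check it forward:
Hadenar: *pako > fako > fago  (by unconditioned shift, intervocalic voicing)
Zorev: *pako > paku > pahu  (by vowel merger, unconditioned shift)
No other proto-form is consistent with every reflex, so the reconstruction is *pako.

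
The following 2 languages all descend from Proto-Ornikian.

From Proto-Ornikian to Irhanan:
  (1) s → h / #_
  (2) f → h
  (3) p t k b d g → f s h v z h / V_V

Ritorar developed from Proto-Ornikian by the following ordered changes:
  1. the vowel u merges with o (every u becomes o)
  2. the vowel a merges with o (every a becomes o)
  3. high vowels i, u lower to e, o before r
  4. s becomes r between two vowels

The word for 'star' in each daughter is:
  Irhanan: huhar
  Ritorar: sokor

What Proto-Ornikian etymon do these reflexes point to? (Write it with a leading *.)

Position 1: Irhanan has h, Ritorar has s. Ritorar preserves s here (none of its changes turn any other segment into s), so the proto-segment is *s.
Position 2: Irhanan has u, Ritorar has o. Irhanan preserves u here (none of its changes turn any other segment into u), so the proto-segment is *u.
Position 4: Irhanan has a, Ritorar has o. Irhanan preserves a here (none of its changes turn any other segment into a), so the proto-segment is *a.
This points to *sukar. Verify forward in each daughter:
Irhanan: *sukar > hukar > huhar  (by debuccalisation, intervocalic lenition)
Ritorar: *sukar
  sukar → sokar   [vowel merger]
  sokar → sokor   [vowel merger]
  sokor (rule 3 does not apply)
  sokor (rule 4 does not apply)
  giving Ritorar sokor.
Only *sukar yields all of Irhanan huhar, Ritorar sokor.

*sukar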